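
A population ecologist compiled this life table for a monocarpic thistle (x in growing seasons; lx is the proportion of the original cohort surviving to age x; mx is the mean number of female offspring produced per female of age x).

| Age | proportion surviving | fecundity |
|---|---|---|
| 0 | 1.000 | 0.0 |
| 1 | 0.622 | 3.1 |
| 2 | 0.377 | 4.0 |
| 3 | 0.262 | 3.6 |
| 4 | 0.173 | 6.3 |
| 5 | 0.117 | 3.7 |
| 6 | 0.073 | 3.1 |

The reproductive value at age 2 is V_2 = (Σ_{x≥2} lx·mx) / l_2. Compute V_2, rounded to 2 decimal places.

lx·mx for x ≥ 2: 1.508, 0.9432, 1.0899, 0.4329, 0.2263 → sum = 4.2003
V_2 = 4.2003 / l_2 = 4.2003 / 0.377 = 11.141379… → 11.14

11.14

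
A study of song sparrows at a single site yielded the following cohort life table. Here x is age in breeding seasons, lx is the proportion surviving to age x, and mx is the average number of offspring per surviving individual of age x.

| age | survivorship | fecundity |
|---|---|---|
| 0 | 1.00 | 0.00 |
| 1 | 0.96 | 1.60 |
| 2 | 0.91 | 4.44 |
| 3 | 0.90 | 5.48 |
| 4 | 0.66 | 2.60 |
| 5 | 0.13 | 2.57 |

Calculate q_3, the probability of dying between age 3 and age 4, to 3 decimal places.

0.267

q_3 = (l_3 − l_4) / l_3 = (0.9 − 0.66) / 0.9
     = 0.24 / 0.9 = 0.266667… → 0.267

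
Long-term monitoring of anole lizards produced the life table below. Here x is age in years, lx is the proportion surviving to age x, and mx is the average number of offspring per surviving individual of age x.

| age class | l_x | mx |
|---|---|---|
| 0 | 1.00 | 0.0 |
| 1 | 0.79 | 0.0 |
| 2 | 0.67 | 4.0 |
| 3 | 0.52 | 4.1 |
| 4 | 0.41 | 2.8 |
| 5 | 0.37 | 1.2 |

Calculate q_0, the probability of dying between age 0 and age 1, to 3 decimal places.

q_0 = (l_0 − l_1) / l_0 = (1 − 0.79) / 1
     = 0.21 / 1 = 0.21 → 0.210

0.210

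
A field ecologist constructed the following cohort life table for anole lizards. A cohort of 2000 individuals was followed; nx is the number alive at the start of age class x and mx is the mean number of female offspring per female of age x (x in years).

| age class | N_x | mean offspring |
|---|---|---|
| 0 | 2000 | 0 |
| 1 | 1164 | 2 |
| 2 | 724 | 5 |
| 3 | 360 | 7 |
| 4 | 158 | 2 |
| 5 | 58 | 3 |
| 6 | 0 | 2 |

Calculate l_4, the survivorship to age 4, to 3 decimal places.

l_4 = n_4/n_0 = 158/2000 = 0.079 → 0.079

0.079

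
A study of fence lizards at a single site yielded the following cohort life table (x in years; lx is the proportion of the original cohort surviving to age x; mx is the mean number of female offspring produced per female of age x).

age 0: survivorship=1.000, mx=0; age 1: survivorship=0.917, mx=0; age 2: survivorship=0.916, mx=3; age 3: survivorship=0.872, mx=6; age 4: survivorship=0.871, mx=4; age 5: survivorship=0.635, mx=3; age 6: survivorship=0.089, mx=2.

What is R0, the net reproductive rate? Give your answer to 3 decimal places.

lx·mx by age: 0, 0, 2.748, 5.232, 3.484, 1.905, 0.178
R0 = Σ lx·mx = 13.547 → 13.547

13.547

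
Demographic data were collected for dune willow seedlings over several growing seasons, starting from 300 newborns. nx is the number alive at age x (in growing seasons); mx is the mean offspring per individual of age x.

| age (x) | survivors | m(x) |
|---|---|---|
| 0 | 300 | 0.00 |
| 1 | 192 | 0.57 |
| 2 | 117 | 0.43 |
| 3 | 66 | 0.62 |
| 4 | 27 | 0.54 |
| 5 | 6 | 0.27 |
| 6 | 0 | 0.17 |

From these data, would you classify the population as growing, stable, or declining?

declining

lx = nx/n0 = nx/300: 1, 0.64, 0.39, 0.22, 0.09, 0.02, 0
R0 = Σ lx·mx = 0 + 0.3648 + 0.1677 + 0.1364 + 0.0486 + 0.0054 + 0 = 0.7229
R0 < 1, so the population is declining.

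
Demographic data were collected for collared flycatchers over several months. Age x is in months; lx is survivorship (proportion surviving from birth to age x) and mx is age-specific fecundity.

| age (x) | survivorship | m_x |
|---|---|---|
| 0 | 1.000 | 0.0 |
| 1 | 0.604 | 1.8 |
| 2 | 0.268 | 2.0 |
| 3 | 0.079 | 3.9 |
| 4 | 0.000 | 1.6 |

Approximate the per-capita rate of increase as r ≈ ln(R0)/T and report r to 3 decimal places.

R0 = Σ lx·mx = 0 + 1.0872 + 0.536 + 0.3081 + 0 = 1.9313
Σ x·lx·mx = 3.0835; T = 3.0835/1.9313 = 1.59659…
r ≈ ln(R0)/T = ln(1.9313)/1.59659… = 0.41225… → 0.412

0.412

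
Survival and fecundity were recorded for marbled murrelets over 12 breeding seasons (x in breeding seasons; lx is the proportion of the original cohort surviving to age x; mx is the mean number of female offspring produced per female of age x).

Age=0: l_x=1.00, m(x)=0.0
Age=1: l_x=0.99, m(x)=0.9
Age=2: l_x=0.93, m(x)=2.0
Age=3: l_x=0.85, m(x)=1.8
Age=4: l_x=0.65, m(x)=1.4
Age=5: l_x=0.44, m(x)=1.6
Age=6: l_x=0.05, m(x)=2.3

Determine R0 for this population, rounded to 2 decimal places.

lx·mx by age: 0, 0.891, 1.86, 1.53, 0.91, 0.704, 0.115
R0 = Σ lx·mx = 6.01 → 6.01

6.01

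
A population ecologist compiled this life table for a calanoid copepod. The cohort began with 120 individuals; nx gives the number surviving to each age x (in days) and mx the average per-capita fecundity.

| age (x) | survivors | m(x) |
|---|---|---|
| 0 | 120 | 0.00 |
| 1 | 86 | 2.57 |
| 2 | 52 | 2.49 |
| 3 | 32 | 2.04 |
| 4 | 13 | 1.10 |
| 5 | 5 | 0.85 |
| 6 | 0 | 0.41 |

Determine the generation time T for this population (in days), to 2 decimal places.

lx = nx/n0 = nx/120: 1, 0.71667…, 0.43333…, 0.26667…, 0.10833…, 0.04167…, 0
lx·mx: 0, 1.841833…, 1.079…, 0.544…, 0.119167…, 0.035417…, 0 → R0 = 3.619417…
x·lx·mx: 0, 1.841833…, 2.158…, 1.632…, 0.476667…, 0.177083…, 0 → Σ = 6.285583…
T = 6.285583… / 3.619417… = 1.736629… → 1.74

1.74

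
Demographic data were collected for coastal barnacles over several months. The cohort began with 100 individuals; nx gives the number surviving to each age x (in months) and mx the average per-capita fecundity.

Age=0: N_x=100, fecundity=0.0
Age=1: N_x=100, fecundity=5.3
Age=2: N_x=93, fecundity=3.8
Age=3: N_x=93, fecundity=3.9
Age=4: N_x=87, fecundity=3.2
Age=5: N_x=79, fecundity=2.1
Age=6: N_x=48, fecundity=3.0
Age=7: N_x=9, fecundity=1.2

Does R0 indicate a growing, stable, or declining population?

growing

lx = nx/n0 = nx/100: 1, 1, 0.93, 0.93, 0.87, 0.79, 0.48, 0.09
R0 = Σ lx·mx = 0 + 5.3 + 3.534 + 3.627 + 2.784 + 1.659 + 1.44 + 0.108 = 18.452
R0 > 1, so the population is growing.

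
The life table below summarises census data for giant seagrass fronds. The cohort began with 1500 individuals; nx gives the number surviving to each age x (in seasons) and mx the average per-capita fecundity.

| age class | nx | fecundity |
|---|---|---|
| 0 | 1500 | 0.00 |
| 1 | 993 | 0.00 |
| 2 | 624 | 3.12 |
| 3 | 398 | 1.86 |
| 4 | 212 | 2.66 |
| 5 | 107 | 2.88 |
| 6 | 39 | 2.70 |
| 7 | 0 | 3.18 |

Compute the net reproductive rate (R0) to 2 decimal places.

lx = nx/n0 = nx/1500: 1, 0.662, 0.416, 0.26533…, 0.14133…, 0.07133…, 0.026, 0
lx·mx by age: 0, 0, 1.29792, 0.49352…, 0.375947…, 0.20544…, 0.0702, 0
R0 = Σ lx·mx = 2.443027… → 2.44

2.44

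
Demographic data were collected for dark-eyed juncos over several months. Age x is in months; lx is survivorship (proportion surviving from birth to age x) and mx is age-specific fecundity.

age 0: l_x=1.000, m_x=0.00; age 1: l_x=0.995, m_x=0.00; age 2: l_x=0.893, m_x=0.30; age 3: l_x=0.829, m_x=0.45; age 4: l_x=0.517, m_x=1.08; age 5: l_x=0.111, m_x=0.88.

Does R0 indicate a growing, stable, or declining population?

growing

R0 = Σ lx·mx = 0 + 0 + 0.2679 + 0.37305 + 0.55836 + 0.09768 = 1.29699
R0 > 1, so the population is growing.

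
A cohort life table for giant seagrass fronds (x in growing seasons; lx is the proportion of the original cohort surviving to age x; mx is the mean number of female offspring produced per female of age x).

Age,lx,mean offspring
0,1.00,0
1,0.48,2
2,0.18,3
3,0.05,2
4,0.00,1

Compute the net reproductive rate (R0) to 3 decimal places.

1.600

lx·mx by age: 0, 0.96, 0.54, 0.1, 0
R0 = Σ lx·mx = 1.6 → 1.600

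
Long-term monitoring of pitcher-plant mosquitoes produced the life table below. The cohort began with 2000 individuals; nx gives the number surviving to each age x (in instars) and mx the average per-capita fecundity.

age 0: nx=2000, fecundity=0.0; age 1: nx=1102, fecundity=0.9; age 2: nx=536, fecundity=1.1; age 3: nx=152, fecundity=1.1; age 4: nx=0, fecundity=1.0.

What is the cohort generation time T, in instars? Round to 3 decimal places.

1.528

lx = nx/n0 = nx/2000: 1, 0.551, 0.268, 0.076, 0
lx·mx: 0, 0.4959, 0.2948, 0.0836, 0 → R0 = 0.8743
x·lx·mx: 0, 0.4959, 0.5896, 0.2508, 0 → Σ = 1.3363
T = 1.3363 / 0.8743 = 1.528423… → 1.528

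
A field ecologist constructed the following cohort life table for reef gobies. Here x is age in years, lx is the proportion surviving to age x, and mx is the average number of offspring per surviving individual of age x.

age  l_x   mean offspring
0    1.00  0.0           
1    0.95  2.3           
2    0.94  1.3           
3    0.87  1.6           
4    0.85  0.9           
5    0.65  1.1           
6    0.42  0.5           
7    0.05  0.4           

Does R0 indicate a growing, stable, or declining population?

R0 = Σ lx·mx = 0 + 2.185 + 1.222 + 1.392 + 0.765 + 0.715 + 0.21 + 0.02 = 6.509
R0 > 1, so the population is growing.

growing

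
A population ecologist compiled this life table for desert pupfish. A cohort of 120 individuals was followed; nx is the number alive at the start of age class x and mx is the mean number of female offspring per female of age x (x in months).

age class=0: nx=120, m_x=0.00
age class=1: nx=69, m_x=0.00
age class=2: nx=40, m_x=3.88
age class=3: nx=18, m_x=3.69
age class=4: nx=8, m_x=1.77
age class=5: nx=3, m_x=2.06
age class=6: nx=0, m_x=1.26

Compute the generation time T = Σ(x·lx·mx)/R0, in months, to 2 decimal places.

2.47

lx = nx/n0 = nx/120: 1, 0.575, 0.33333…, 0.15, 0.06667…, 0.025, 0
lx·mx: 0, 0, 1.293333…, 0.5535, 0.118…, 0.0515, 0 → R0 = 2.016333…
x·lx·mx: 0, 0, 2.586667…, 1.6605, 0.472…, 0.2575, 0 → Σ = 4.976667…
T = 4.976667… / 2.016333… = 2.468177… → 2.47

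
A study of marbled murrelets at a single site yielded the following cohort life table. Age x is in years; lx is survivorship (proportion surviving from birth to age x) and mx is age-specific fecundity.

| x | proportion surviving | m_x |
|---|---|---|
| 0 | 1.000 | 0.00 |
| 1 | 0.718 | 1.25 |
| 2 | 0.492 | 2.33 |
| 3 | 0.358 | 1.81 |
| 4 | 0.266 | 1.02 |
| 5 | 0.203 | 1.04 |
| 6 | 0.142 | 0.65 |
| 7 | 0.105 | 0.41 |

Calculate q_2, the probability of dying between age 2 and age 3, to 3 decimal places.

q_2 = (l_2 − l_3) / l_2 = (0.492 − 0.358) / 0.492
     = 0.134 / 0.492 = 0.272358… → 0.272

0.272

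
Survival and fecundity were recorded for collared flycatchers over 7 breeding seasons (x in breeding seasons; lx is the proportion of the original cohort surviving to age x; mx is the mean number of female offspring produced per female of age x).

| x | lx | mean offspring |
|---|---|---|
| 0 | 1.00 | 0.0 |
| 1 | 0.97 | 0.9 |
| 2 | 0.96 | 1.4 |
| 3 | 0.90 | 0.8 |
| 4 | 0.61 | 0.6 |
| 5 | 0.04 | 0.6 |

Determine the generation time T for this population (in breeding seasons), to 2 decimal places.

lx·mx: 0, 0.873, 1.344, 0.72, 0.366, 0.024 → R0 = 3.327
x·lx·mx: 0, 0.873, 2.688, 2.16, 1.464, 0.12 → Σ = 7.305
T = 7.305 / 3.327 = 2.195672… → 2.20

2.20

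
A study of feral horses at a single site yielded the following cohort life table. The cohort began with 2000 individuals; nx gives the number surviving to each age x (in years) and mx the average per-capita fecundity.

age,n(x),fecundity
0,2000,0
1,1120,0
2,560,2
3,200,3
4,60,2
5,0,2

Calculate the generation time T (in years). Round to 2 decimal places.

lx = nx/n0 = nx/2000: 1, 0.56, 0.28, 0.1, 0.03, 0
lx·mx: 0, 0, 0.56, 0.3, 0.06, 0 → R0 = 0.92
x·lx·mx: 0, 0, 1.12, 0.9, 0.24, 0 → Σ = 2.26
T = 2.26 / 0.92 = 2.456522… → 2.46

2.46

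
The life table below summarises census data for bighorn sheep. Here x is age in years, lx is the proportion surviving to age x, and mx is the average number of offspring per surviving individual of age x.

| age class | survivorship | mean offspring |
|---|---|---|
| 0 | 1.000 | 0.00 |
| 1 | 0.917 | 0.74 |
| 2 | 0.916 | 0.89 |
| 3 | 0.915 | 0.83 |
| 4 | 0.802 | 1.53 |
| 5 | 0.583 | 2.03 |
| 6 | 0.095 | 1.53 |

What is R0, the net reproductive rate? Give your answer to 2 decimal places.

lx·mx by age: 0, 0.67858, 0.81524, 0.75945, 1.22706, 1.18349, 0.14535
R0 = Σ lx·mx = 4.80917 → 4.81

4.81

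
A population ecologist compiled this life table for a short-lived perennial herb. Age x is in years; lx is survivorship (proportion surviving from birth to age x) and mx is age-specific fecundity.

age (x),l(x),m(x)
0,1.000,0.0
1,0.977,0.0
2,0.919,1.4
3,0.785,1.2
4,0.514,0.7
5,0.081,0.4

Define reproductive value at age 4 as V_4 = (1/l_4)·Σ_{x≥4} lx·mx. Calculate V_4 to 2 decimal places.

lx·mx for x ≥ 4: 0.3598, 0.0324 → sum = 0.3922
V_4 = 0.3922 / l_4 = 0.3922 / 0.514 = 0.763035… → 0.76

0.76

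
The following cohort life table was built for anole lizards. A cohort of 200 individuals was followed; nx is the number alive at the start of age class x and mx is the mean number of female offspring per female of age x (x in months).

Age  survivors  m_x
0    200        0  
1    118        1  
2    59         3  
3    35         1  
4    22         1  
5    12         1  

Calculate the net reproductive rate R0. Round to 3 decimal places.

lx = nx/n0 = nx/200: 1, 0.59, 0.295, 0.175, 0.11, 0.06
lx·mx by age: 0, 0.59, 0.885, 0.175, 0.11, 0.06
R0 = Σ lx·mx = 1.82 → 1.820

1.820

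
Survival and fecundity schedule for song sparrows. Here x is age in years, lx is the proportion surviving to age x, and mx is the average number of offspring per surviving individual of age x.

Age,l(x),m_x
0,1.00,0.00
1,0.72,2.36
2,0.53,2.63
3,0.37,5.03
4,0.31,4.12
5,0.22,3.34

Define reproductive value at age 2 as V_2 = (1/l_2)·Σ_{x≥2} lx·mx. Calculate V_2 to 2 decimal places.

lx·mx for x ≥ 2: 1.3939, 1.8611, 1.2772, 0.7348 → sum = 5.267
V_2 = 5.267 / l_2 = 5.267 / 0.53 = 9.937736… → 9.94

9.94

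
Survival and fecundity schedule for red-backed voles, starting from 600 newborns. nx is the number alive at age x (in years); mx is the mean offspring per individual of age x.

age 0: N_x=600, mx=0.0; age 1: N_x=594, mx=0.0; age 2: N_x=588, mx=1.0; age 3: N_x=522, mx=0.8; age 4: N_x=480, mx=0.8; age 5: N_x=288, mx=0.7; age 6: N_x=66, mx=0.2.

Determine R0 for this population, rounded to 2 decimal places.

lx = nx/n0 = nx/600: 1, 0.99, 0.98, 0.87, 0.8, 0.48, 0.11
lx·mx by age: 0, 0, 0.98, 0.696, 0.64, 0.336, 0.022
R0 = Σ lx·mx = 2.674 → 2.67

2.67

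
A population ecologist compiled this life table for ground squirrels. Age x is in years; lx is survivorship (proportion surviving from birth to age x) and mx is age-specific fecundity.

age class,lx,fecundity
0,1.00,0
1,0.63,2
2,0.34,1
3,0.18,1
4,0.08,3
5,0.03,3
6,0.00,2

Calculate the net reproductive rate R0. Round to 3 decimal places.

lx·mx by age: 0, 1.26, 0.34, 0.18, 0.24, 0.09, 0
R0 = Σ lx·mx = 2.11 → 2.110

2.110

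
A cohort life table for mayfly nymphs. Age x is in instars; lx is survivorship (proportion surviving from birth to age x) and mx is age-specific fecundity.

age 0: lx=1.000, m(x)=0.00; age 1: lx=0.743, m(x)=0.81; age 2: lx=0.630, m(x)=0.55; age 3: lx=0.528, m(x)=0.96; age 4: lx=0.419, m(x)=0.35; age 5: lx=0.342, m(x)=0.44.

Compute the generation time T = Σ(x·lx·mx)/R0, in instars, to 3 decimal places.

lx·mx: 0, 0.60183, 0.3465, 0.50688, 0.14665, 0.15048 → R0 = 1.75234
x·lx·mx: 0, 0.60183, 0.693, 1.52064, 0.5866, 0.7524 → Σ = 4.15447
T = 4.15447 / 1.75234 = 2.370813… → 2.371

2.371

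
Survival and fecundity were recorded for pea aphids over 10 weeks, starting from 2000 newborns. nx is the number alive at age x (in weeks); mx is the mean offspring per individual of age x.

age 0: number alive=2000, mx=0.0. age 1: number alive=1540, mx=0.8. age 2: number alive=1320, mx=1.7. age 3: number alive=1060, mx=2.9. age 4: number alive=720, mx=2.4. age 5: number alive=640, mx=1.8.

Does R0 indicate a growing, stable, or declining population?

lx = nx/n0 = nx/2000: 1, 0.77, 0.66, 0.53, 0.36, 0.32
R0 = Σ lx·mx = 0 + 0.616 + 1.122 + 1.537 + 0.864 + 0.576 = 4.715
R0 > 1, so the population is growing.

growing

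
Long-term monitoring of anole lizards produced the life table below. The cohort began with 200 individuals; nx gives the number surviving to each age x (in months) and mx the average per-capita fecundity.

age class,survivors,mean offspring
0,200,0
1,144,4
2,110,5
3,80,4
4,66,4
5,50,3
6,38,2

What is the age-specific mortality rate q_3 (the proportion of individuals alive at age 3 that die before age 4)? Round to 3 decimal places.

0.175

lx = nx/n0 = nx/200: 1, 0.72, 0.55, 0.4, 0.33, 0.25, 0.19
q_3 = (l_3 − l_4) / l_3 = (0.4 − 0.33) / 0.4
     = 0.07 / 0.4 = 0.175 → 0.175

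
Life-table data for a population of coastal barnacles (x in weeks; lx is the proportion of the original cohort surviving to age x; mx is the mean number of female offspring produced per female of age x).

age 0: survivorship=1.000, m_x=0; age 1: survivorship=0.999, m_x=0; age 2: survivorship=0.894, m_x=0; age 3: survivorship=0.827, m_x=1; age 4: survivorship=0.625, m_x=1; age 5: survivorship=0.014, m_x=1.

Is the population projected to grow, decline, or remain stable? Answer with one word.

growing

R0 = Σ lx·mx = 0 + 0 + 0 + 0.827 + 0.625 + 0.014 = 1.466
R0 > 1, so the population is growing.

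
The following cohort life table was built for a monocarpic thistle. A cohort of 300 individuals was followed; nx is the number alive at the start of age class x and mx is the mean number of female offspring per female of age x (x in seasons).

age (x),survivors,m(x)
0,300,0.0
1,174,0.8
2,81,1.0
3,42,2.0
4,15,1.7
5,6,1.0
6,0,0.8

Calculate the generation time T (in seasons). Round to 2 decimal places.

lx = nx/n0 = nx/300: 1, 0.58, 0.27, 0.14, 0.05, 0.02, 0
lx·mx: 0, 0.464, 0.27, 0.28, 0.085, 0.02, 0 → R0 = 1.119
x·lx·mx: 0, 0.464, 0.54, 0.84, 0.34, 0.1, 0 → Σ = 2.284
T = 2.284 / 1.119 = 2.041108… → 2.04

2.04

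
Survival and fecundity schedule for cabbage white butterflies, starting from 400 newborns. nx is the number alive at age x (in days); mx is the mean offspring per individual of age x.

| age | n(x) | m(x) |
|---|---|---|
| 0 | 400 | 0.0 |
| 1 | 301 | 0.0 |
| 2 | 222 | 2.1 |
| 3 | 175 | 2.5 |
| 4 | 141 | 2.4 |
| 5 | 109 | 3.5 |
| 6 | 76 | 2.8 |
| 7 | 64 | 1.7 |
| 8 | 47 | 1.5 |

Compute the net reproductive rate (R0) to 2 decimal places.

5.04

lx = nx/n0 = nx/400: 1, 0.7525, 0.555, 0.4375, 0.3525, 0.2725, 0.19, 0.16, 0.1175
lx·mx by age: 0, 0, 1.1655, 1.09375, 0.846, 0.95375, 0.532, 0.272, 0.17625
R0 = Σ lx·mx = 5.03925 → 5.04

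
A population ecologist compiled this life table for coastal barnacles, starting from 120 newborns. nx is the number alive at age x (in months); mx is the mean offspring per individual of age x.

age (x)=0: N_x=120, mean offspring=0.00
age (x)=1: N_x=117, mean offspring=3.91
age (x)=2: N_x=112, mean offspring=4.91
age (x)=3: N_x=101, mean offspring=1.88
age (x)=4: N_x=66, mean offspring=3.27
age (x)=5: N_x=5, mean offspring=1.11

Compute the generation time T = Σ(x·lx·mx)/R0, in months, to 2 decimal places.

2.13

lx = nx/n0 = nx/120: 1, 0.975, 0.93333…, 0.84167…, 0.55, 0.04167…
lx·mx: 0, 3.81225, 4.582667…, 1.582333…, 1.7985, 0.04625… → R0 = 11.822…
x·lx·mx: 0, 3.81225, 9.165333…, 4.747…, 7.194, 0.23125… → Σ = 25.149833…
T = 25.149833… / 11.822… = 2.127376… → 2.13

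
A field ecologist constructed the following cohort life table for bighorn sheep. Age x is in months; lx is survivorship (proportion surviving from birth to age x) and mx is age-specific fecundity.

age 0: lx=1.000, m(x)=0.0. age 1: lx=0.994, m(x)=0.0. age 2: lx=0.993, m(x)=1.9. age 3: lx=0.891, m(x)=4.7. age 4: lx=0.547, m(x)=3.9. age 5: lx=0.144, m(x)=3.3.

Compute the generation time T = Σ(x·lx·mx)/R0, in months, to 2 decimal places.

3.14

lx·mx: 0, 0, 1.8867, 4.1877, 2.1333, 0.4752 → R0 = 8.6829
x·lx·mx: 0, 0, 3.7734, 12.5631, 8.5332, 2.376 → Σ = 27.2457
T = 27.2457 / 8.6829 = 3.137857… → 3.14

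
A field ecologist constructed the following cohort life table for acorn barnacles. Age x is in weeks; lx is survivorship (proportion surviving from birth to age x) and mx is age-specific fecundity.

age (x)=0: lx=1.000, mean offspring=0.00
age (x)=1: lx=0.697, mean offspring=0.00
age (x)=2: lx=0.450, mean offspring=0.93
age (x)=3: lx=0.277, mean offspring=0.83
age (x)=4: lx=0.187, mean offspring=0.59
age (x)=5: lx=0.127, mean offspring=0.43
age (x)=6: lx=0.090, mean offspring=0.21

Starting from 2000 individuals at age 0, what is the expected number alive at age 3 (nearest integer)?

Expected survivors = N0 · l_3 = 2000 × 0.277 = 554 → 554

554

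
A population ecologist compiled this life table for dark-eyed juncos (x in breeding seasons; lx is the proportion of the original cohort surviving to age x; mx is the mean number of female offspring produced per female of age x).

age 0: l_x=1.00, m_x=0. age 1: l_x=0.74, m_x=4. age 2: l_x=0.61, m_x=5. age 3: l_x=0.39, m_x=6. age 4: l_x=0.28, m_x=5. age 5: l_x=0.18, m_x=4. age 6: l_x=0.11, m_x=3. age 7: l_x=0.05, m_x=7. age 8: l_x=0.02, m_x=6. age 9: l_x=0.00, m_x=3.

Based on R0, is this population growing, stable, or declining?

growing

R0 = Σ lx·mx = 0 + 2.96 + 3.05 + 2.34 + 1.4 + 0.72 + 0.33 + 0.35 + 0.12 + 0 = 11.27
R0 > 1, so the population is growing.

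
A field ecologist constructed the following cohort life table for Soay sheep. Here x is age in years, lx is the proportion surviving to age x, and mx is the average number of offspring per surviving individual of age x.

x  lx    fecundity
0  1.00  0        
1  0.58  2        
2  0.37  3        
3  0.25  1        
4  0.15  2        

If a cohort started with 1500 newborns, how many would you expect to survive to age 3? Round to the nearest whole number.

375

Expected survivors = N0 · l_3 = 1500 × 0.25 = 375 → 375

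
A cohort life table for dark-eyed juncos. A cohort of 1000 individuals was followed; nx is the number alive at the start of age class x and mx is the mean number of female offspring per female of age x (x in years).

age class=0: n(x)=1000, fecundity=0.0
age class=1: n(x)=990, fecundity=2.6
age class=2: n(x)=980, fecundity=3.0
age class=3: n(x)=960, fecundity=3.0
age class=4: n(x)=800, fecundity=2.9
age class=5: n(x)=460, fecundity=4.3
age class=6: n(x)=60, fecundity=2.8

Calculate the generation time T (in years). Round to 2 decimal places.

2.90

lx = nx/n0 = nx/1000: 1, 0.99, 0.98, 0.96, 0.8, 0.46, 0.06
lx·mx: 0, 2.574, 2.94, 2.88, 2.32, 1.978, 0.168 → R0 = 12.86
x·lx·mx: 0, 2.574, 5.88, 8.64, 9.28, 9.89, 1.008 → Σ = 37.272
T = 37.272 / 12.86 = 2.898289… → 2.90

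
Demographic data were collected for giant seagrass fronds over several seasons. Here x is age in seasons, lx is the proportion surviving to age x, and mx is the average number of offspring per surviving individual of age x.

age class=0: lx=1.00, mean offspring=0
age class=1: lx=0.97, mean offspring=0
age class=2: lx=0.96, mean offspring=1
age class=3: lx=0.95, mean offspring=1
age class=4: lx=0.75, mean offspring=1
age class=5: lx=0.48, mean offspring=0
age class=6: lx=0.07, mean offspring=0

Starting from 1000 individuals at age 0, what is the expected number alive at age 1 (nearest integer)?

Expected survivors = N0 · l_1 = 1000 × 0.97 = 970 → 970

970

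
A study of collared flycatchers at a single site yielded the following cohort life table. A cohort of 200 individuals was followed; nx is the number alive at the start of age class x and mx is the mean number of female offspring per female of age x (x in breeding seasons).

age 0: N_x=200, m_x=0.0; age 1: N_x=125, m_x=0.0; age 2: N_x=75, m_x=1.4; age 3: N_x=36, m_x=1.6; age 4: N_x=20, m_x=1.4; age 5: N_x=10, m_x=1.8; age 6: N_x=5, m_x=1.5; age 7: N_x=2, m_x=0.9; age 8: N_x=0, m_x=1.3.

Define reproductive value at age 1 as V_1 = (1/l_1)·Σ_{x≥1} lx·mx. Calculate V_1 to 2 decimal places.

1.74

lx = nx/n0 = nx/200: 1, 0.625, 0.375, 0.18, 0.1, 0.05, 0.025, 0.01, 0
lx·mx for x ≥ 1: 0, 0.525, 0.288, 0.14, 0.09, 0.0375, 0.009, 0 → sum = 1.0895
V_1 = 1.0895 / l_1 = 1.0895 / 0.625 = 1.7432 → 1.74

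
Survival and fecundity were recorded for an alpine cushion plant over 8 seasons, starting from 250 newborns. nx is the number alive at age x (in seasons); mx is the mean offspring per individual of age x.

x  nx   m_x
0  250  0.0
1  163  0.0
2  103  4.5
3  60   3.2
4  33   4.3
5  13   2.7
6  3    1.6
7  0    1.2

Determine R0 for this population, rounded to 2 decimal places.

3.35

lx = nx/n0 = nx/250: 1, 0.652, 0.412, 0.24, 0.132, 0.052, 0.012, 0
lx·mx by age: 0, 0, 1.854, 0.768, 0.5676, 0.1404, 0.0192, 0
R0 = Σ lx·mx = 3.3492 → 3.35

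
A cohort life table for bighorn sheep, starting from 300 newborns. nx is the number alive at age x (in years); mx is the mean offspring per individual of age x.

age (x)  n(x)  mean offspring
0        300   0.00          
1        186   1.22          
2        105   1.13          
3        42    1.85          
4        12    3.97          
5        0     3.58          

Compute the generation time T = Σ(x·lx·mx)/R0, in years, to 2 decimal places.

lx = nx/n0 = nx/300: 1, 0.62, 0.35, 0.14, 0.04, 0
lx·mx: 0, 0.7564, 0.3955, 0.259, 0.1588, 0 → R0 = 1.5697
x·lx·mx: 0, 0.7564, 0.791, 0.777, 0.6352, 0 → Σ = 2.9596
T = 2.9596 / 1.5697 = 1.885456… → 1.89

1.89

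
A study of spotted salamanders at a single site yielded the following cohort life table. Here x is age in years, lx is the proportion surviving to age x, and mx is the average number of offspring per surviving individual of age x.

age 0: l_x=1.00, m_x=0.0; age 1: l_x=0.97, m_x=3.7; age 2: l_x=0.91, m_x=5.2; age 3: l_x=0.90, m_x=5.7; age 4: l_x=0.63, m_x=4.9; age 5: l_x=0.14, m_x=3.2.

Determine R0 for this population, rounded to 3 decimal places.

lx·mx by age: 0, 3.589, 4.732, 5.13, 3.087, 0.448
R0 = Σ lx·mx = 16.986 → 16.986

16.986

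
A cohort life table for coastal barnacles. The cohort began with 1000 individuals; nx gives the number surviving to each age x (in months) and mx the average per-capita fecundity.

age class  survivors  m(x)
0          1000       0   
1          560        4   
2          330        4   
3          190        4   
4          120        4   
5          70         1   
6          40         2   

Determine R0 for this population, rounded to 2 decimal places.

4.95

lx = nx/n0 = nx/1000: 1, 0.56, 0.33, 0.19, 0.12, 0.07, 0.04
lx·mx by age: 0, 2.24, 1.32, 0.76, 0.48, 0.07, 0.08
R0 = Σ lx·mx = 4.95 → 4.95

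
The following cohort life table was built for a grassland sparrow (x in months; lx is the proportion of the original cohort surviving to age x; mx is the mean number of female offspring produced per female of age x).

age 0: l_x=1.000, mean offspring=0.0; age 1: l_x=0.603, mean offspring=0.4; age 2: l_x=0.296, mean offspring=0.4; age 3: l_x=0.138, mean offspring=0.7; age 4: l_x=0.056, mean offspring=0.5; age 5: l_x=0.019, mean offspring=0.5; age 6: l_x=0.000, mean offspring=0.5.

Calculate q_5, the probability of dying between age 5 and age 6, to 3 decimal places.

1.000

q_5 = (l_5 − l_6) / l_5 = (0.019 − 0) / 0.019
     = 0.019 / 0.019 = 1 → 1.000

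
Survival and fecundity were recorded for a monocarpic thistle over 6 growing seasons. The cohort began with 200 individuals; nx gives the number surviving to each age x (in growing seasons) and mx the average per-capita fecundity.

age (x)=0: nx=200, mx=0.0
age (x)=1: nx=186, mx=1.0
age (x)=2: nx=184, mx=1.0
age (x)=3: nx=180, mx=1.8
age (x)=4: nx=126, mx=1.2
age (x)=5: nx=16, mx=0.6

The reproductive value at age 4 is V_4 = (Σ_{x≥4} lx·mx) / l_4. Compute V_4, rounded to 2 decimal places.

lx = nx/n0 = nx/200: 1, 0.93, 0.92, 0.9, 0.63, 0.08
lx·mx for x ≥ 4: 0.756, 0.048 → sum = 0.804
V_4 = 0.804 / l_4 = 0.804 / 0.63 = 1.27619… → 1.28

1.28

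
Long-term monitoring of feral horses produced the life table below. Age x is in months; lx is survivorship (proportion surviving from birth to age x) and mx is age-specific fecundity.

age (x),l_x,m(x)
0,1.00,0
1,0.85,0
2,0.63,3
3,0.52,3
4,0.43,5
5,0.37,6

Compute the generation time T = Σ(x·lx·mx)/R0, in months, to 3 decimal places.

lx·mx: 0, 0, 1.89, 1.56, 2.15, 2.22 → R0 = 7.82
x·lx·mx: 0, 0, 3.78, 4.68, 8.6, 11.1 → Σ = 28.16
T = 28.16 / 7.82 = 3.601023… → 3.601

3.601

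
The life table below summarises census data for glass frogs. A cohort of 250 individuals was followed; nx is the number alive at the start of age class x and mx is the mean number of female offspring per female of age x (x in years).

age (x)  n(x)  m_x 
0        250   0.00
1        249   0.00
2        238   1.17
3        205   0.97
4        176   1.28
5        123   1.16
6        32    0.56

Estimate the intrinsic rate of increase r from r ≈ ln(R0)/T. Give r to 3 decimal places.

lx = nx/n0 = nx/250: 1, 0.996, 0.952, 0.82, 0.704, 0.492, 0.128
R0 = Σ lx·mx = 0 + 0 + 1.11384 + 0.7954 + 0.90112 + 0.57072 + 0.07168 = 3.45276
Σ x·lx·mx = 11.50204; T = 11.50204/3.45276 = 3.33126…
r ≈ ln(R0)/T = ln(3.45276)/3.33126… = 0.37198… → 0.372

0.372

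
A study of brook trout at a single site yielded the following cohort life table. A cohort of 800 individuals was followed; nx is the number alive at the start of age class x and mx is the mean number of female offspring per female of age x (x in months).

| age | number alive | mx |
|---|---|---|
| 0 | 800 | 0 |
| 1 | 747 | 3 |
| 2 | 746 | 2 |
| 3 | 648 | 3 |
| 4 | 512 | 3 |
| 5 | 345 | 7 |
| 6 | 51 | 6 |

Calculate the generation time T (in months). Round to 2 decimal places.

3.13

lx = nx/n0 = nx/800: 1, 0.93375, 0.9325, 0.81, 0.64, 0.43125, 0.06375
lx·mx: 0, 2.80125, 1.865, 2.43, 1.92, 3.01875, 0.3825 → R0 = 12.4175
x·lx·mx: 0, 2.80125, 3.73, 7.29, 7.68, 15.09375, 2.295 → Σ = 38.89
T = 38.89 / 12.4175 = 3.13187… → 3.13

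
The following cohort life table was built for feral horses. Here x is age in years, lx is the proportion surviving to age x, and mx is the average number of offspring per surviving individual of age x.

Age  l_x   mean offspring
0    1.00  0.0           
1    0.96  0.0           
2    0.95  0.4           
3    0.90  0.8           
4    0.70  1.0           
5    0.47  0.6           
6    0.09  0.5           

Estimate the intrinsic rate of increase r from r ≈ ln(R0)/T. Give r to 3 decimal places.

0.217

R0 = Σ lx·mx = 0 + 0 + 0.38 + 0.72 + 0.7 + 0.282 + 0.045 = 2.127
Σ x·lx·mx = 7.4; T = 7.4/2.127 = 3.47908…
r ≈ ln(R0)/T = ln(2.127)/3.47908… = 0.21693… → 0.217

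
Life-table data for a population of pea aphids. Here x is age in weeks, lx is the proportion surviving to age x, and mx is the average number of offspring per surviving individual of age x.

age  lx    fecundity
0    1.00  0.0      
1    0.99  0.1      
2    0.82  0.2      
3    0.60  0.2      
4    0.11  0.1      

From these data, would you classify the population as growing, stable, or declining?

R0 = Σ lx·mx = 0 + 0.099 + 0.164 + 0.12 + 0.011 = 0.394
R0 < 1, so the population is declining.

declining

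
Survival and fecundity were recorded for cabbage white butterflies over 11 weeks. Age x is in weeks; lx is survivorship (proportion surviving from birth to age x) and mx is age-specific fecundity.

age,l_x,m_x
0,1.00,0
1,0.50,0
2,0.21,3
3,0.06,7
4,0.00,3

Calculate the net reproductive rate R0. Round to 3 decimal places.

1.050

lx·mx by age: 0, 0, 0.63, 0.42, 0
R0 = Σ lx·mx = 1.05 → 1.050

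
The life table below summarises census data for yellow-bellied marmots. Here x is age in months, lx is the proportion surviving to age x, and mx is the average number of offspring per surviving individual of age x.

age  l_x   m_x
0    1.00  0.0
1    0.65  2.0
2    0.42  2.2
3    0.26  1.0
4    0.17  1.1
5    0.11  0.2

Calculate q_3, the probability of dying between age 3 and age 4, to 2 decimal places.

q_3 = (l_3 − l_4) / l_3 = (0.26 − 0.17) / 0.26
     = 0.09 / 0.26 = 0.346154… → 0.35

0.35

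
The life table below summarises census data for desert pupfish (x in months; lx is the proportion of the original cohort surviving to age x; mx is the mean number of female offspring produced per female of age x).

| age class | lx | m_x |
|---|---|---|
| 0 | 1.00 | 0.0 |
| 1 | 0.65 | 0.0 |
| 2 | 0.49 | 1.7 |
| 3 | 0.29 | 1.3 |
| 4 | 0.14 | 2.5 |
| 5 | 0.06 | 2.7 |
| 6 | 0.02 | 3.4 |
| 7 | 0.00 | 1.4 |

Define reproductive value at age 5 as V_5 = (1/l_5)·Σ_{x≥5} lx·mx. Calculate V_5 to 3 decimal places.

lx·mx for x ≥ 5: 0.162, 0.068, 0 → sum = 0.23
V_5 = 0.23 / l_5 = 0.23 / 0.06 = 3.833333… → 3.833

3.833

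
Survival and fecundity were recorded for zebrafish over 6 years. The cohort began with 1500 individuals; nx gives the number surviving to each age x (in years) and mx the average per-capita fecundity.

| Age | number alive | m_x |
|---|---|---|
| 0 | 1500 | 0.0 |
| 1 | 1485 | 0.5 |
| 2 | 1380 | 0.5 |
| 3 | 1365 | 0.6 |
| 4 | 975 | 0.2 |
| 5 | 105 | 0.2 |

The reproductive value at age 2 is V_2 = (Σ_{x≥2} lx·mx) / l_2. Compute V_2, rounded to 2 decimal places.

lx = nx/n0 = nx/1500: 1, 0.99, 0.92, 0.91, 0.65, 0.07
lx·mx for x ≥ 2: 0.46, 0.546, 0.13, 0.014 → sum = 1.15
V_2 = 1.15 / l_2 = 1.15 / 0.92 = 1.25 → 1.25

1.25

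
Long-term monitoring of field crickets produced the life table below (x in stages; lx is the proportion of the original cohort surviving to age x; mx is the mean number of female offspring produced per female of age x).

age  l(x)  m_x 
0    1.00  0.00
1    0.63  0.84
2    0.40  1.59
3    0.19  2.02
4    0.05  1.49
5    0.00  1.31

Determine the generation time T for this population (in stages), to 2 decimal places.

lx·mx: 0, 0.5292, 0.636, 0.3838, 0.0745, 0 → R0 = 1.6235
x·lx·mx: 0, 0.5292, 1.272, 1.1514, 0.298, 0 → Σ = 3.2506
T = 3.2506 / 1.6235 = 2.002217… → 2.00

2.00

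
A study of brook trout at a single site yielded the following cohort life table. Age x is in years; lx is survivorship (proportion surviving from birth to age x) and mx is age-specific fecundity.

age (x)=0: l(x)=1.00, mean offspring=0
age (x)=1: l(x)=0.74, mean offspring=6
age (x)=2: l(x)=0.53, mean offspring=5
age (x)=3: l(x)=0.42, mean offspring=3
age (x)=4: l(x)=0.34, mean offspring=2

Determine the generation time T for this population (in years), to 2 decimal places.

lx·mx: 0, 4.44, 2.65, 1.26, 0.68 → R0 = 9.03
x·lx·mx: 0, 4.44, 5.3, 3.78, 2.72 → Σ = 16.24
T = 16.24 / 9.03 = 1.79845… → 1.80

1.80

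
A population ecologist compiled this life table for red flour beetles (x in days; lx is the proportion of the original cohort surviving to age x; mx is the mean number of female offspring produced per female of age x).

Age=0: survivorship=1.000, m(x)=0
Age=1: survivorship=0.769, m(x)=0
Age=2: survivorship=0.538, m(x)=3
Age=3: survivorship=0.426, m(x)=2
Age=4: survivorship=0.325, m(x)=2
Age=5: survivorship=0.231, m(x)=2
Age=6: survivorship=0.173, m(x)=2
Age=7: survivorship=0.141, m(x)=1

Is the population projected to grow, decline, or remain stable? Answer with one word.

growing

R0 = Σ lx·mx = 0 + 0 + 1.614 + 0.852 + 0.65 + 0.462 + 0.346 + 0.141 = 4.065
R0 > 1, so the population is growing.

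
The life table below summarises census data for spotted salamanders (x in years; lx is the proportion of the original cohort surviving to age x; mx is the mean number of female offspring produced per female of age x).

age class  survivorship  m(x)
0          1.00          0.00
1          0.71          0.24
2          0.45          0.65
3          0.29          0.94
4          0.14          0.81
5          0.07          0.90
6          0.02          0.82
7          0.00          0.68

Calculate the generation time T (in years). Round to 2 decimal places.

lx·mx: 0, 0.1704, 0.2925, 0.2726, 0.1134, 0.063, 0.0164, 0 → R0 = 0.9283
x·lx·mx: 0, 0.1704, 0.585, 0.8178, 0.4536, 0.315, 0.0984, 0 → Σ = 2.4402
T = 2.4402 / 0.9283 = 2.628676… → 2.63

2.63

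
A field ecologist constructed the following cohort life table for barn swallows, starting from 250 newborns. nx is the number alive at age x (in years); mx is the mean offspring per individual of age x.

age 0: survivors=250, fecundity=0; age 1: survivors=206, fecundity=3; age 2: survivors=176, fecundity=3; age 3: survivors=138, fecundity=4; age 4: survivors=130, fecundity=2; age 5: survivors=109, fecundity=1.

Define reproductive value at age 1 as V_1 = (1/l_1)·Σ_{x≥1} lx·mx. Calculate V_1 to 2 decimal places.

lx = nx/n0 = nx/250: 1, 0.824, 0.704, 0.552, 0.52, 0.436
lx·mx for x ≥ 1: 2.472, 2.112, 2.208, 1.04, 0.436 → sum = 8.268
V_1 = 8.268 / l_1 = 8.268 / 0.824 = 10.033981… → 10.03

10.03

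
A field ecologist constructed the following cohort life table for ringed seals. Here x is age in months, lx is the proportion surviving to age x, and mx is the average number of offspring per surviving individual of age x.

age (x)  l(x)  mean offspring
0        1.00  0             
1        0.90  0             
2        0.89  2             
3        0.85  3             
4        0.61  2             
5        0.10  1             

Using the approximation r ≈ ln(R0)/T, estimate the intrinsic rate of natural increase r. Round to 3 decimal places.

0.590

R0 = Σ lx·mx = 0 + 0 + 1.78 + 2.55 + 1.22 + 0.1 = 5.65
Σ x·lx·mx = 16.59; T = 16.59/5.65 = 2.93628…
r ≈ ln(R0)/T = ln(5.65)/2.93628… = 0.58974… → 0.590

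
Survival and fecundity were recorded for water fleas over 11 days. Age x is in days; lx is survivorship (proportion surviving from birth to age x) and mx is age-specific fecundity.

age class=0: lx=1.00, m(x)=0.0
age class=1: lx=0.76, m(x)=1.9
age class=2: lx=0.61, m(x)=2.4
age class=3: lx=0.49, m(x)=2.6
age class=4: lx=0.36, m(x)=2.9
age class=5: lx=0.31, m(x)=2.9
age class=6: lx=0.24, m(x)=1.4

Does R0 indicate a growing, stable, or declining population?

R0 = Σ lx·mx = 0 + 1.444 + 1.464 + 1.274 + 1.044 + 0.899 + 0.336 = 6.461
R0 > 1, so the population is growing.

growing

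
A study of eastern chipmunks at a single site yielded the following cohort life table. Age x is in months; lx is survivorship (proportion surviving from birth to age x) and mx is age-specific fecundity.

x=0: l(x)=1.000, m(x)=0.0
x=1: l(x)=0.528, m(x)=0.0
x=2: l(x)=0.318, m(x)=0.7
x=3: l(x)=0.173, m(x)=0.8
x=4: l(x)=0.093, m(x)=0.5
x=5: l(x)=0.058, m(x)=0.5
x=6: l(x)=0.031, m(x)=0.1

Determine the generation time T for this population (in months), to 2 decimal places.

lx·mx: 0, 0, 0.2226, 0.1384, 0.0465, 0.029, 0.0031 → R0 = 0.4396
x·lx·mx: 0, 0, 0.4452, 0.4152, 0.186, 0.145, 0.0186 → Σ = 1.21
T = 1.21 / 0.4396 = 2.752502… → 2.75

2.75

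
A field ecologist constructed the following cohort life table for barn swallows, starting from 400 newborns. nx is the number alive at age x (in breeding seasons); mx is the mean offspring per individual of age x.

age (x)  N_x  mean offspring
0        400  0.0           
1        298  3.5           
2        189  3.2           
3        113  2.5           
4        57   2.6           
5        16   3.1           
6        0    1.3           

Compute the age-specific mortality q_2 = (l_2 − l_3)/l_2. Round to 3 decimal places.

0.402

lx = nx/n0 = nx/400: 1, 0.745, 0.4725, 0.2825, 0.1425, 0.04, 0
q_2 = (l_2 − l_3) / l_2 = (0.4725 − 0.2825) / 0.4725
     = 0.19 / 0.4725 = 0.402116… → 0.402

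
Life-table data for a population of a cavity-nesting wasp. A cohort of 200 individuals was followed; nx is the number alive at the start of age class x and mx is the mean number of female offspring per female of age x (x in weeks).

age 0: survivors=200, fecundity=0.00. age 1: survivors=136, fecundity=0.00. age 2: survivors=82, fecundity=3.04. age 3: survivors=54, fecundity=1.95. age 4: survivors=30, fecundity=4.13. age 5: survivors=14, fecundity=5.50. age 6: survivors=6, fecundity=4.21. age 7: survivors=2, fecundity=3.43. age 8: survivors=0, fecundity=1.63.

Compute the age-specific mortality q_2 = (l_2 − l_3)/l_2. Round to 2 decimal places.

lx = nx/n0 = nx/200: 1, 0.68, 0.41, 0.27, 0.15, 0.07, 0.03, 0.01, 0
q_2 = (l_2 − l_3) / l_2 = (0.41 − 0.27) / 0.41
     = 0.14 / 0.41 = 0.341463… → 0.34

0.34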